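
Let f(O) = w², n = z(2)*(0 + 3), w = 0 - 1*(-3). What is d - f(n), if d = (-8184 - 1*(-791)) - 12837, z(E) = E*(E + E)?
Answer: -20239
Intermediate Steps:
w = 3 (w = 0 + 3 = 3)
z(E) = 2*E² (z(E) = E*(2*E) = 2*E²)
d = -20230 (d = (-8184 + 791) - 12837 = -7393 - 12837 = -20230)
n = 24 (n = (2*2²)*(0 + 3) = (2*4)*3 = 8*3 = 24)
f(O) = 9 (f(O) = 3² = 9)
d - f(n) = -20230 - 1*9 = -20230 - 9 = -20239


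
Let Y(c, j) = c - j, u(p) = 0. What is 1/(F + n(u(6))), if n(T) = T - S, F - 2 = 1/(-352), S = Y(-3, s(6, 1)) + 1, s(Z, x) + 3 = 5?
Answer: 352/2111 ≈ 0.16675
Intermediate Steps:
s(Z, x) = 2 (s(Z, x) = -3 + 5 = 2)
S = -4 (S = (-3 - 1*2) + 1 = (-3 - 2) + 1 = -5 + 1 = -4)
F = 703/352 (F = 2 + 1/(-352) = 2 - 1/352 = 703/352 ≈ 1.9972)
n(T) = 4 + T (n(T) = T - 1*(-4) = T + 4 = 4 + T)
1/(F + n(u(6))) = 1/(703/352 + (4 + 0)) = 1/(703/352 + 4) = 1/(2111/352) = 352/2111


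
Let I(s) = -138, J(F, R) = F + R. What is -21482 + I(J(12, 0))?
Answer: -21620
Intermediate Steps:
-21482 + I(J(12, 0)) = -21482 - 138 = -21620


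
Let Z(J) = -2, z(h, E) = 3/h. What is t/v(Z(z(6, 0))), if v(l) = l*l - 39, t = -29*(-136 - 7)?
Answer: -4147/35 ≈ -118.49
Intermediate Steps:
t = 4147 (t = -29*(-143) = 4147)
v(l) = -39 + l² (v(l) = l² - 39 = -39 + l²)
t/v(Z(z(6, 0))) = 4147/(-39 + (-2)²) = 4147/(-39 + 4) = 4147/(-35) = 4147*(-1/35) = -4147/35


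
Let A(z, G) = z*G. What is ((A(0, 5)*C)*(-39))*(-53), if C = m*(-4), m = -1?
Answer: 0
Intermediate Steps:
A(z, G) = G*z
C = 4 (C = -1*(-4) = 4)
((A(0, 5)*C)*(-39))*(-53) = (((5*0)*4)*(-39))*(-53) = ((0*4)*(-39))*(-53) = (0*(-39))*(-53) = 0*(-53) = 0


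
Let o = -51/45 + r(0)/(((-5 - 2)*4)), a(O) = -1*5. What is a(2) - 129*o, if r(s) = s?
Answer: 706/5 ≈ 141.20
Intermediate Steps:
a(O) = -5
o = -17/15 (o = -51/45 + 0/(((-5 - 2)*4)) = -51*1/45 + 0/((-7*4)) = -17/15 + 0/(-28) = -17/15 + 0*(-1/28) = -17/15 + 0 = -17/15 ≈ -1.1333)
a(2) - 129*o = -5 - 129*(-17/15) = -5 + 731/5 = 706/5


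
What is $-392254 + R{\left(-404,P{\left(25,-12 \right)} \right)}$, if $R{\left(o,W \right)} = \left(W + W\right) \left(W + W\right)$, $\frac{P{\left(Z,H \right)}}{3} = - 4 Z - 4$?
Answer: $-2878$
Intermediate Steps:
$P{\left(Z,H \right)} = -12 - 12 Z$ ($P{\left(Z,H \right)} = 3 \left(- 4 Z - 4\right) = 3 \left(-4 - 4 Z\right) = -12 - 12 Z$)
$R{\left(o,W \right)} = 4 W^{2}$ ($R{\left(o,W \right)} = 2 W 2 W = 4 W^{2}$)
$-392254 + R{\left(-404,P{\left(25,-12 \right)} \right)} = -392254 + 4 \left(-12 - 300\right)^{2} = -392254 + 4 \left(-312\right)^{2} = -392254 + 4 \cdot 97344 = -392254 + 389376 = -2878$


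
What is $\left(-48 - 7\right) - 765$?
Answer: $-820$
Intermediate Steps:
$\left(-48 - 7\right) - 765 = -55 - 765 = -820$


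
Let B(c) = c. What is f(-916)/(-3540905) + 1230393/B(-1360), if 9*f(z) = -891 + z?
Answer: -7842068014693/8668135440 ≈ -904.70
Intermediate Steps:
f(z) = -99 + z/9 (f(z) = (-891 + z)/9 = -99 + z/9)
f(-916)/(-3540905) + 1230393/B(-1360) = (-99 + (⅑)*(-916))/(-3540905) + 1230393/(-1360) = (-99 - 916/9)*(-1/3540905) + 1230393*(-1/1360) = -1807/9*(-1/3540905) - 1230393/1360 = 1807/31868145 - 1230393/1360 = -7842068014693/8668135440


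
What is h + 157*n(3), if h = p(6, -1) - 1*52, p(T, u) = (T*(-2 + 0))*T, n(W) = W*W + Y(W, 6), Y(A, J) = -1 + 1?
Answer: 1289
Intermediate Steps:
Y(A, J) = 0
n(W) = W² (n(W) = W*W + 0 = W² + 0 = W²)
p(T, u) = -2*T² (p(T, u) = (T*(-2))*T = (-2*T)*T = -2*T²)
h = -124 (h = -2*6² - 1*52 = -2*36 - 52 = -72 - 52 = -124)
h + 157*n(3) = -124 + 157*3² = -124 + 157*9 = -124 + 1413 = 1289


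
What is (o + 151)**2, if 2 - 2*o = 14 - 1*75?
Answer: 133225/4 ≈ 33306.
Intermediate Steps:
o = 63/2 (o = 1 - (14 - 1*75)/2 = 1 - (14 - 75)/2 = 1 - 1/2*(-61) = 1 + 61/2 = 63/2 ≈ 31.500)
(o + 151)**2 = (63/2 + 151)**2 = (365/2)**2 = 133225/4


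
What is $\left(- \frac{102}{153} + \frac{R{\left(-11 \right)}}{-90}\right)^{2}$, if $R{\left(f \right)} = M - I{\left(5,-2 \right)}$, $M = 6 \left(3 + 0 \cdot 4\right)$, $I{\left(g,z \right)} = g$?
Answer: $\frac{5329}{8100} \approx 0.6579$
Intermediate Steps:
$M = 18$ ($M = 6 \left(3 + 0\right) = 6 \cdot 3 = 18$)
$R{\left(f \right)} = 13$ ($R{\left(f \right)} = 18 - 5 = 13$)
$\left(- \frac{102}{153} + \frac{R{\left(-11 \right)}}{-90}\right)^{2} = \left(- \frac{102}{153} + \frac{13}{-90}\right)^{2} = \left(\left(-102\right) \frac{1}{153} + 13 \left(- \frac{1}{90}\right)\right)^{2} = \left(- \frac{2}{3} - \frac{13}{90}\right)^{2} = \left(- \frac{73}{90}\right)^{2} = \frac{5329}{8100}$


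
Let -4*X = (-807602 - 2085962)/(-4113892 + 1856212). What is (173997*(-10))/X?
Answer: 3928295469600/723391 ≈ 5.4304e+6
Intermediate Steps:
X = -723391/2257680 (X = -(-807602 - 2085962)/(4*(-4113892 + 1856212)) = -(-723391)/(-2257680) = -(-723391)*(-1)/2257680 = -¼*723391/564420 = -723391/2257680 ≈ -0.32041)
(173997*(-10))/X = (173997*(-10))/(-723391/2257680) = -1739970*(-2257680/723391) = 3928295469600/723391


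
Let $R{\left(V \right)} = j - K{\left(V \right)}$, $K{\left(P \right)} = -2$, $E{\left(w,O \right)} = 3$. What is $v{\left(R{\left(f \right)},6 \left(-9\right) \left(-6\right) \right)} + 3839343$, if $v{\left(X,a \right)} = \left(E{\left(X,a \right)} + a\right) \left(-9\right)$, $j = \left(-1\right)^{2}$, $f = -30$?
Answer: $3836400$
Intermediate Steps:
$j = 1$
$R{\left(V \right)} = 3$ ($R{\left(V \right)} = 1 - -2 = 1 + 2 = 3$)
$v{\left(X,a \right)} = -27 - 9 a$ ($v{\left(X,a \right)} = \left(3 + a\right) \left(-9\right) = -27 - 9 a$)
$v{\left(R{\left(f \right)},6 \left(-9\right) \left(-6\right) \right)} + 3839343 = \left(-27 - 9 \cdot 6 \left(-9\right) \left(-6\right)\right) + 3839343 = \left(-27 - 9 \left(\left(-54\right) \left(-6\right)\right)\right) + 3839343 = \left(-27 - 2916\right) + 3839343 = -2943 + 3839343 = 3836400$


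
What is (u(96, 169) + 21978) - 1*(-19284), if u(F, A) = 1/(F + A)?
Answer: 10934431/265 ≈ 41262.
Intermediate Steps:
u(F, A) = 1/(A + F)
(u(96, 169) + 21978) - 1*(-19284) = (1/(169 + 96) + 21978) - 1*(-19284) = (1/265 + 21978) + 19284 = 5824171/265 + 19284 = 10934431/265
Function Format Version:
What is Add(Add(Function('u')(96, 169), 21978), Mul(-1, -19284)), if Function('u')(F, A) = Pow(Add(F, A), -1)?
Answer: Rational(10934431, 265) ≈ 41262.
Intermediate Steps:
Function('u')(F, A) = Pow(Add(A, F), -1)
Add(Add(Function('u')(96, 169), 21978), Mul(-1, -19284)) = Add(Add(Pow(Add(169, 96), -1), 21978), Mul(-1, -19284)) = Add(Add(Pow(265, -1), 21978), 19284) = Add(Add(Rational(1, 265), 21978), 19284) = Add(Rational(5824171, 265), 19284) = Rational(10934431, 265)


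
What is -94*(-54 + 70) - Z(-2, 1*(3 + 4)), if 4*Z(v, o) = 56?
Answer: -1518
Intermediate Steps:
Z(v, o) = 14 (Z(v, o) = (1/4)*56 = 14)
-94*(-54 + 70) - Z(-2, 1*(3 + 4)) = -94*(-54 + 70) - 1*14 = -94*16 - 14 = -1504 - 14 = -1518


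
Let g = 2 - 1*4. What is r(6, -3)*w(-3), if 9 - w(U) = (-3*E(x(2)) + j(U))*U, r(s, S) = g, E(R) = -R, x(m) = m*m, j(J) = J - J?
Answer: -90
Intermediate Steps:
j(J) = 0
x(m) = m²
g = -2 (g = 2 - 4 = -2)
r(s, S) = -2
w(U) = 9 - 12*U (w(U) = 9 - (-(-3)*2² + 0)*U = 9 - (-(-3)*4 + 0)*U = 9 - (-3*(-4) + 0)*U = 9 - (12 + 0)*U = 9 - 12*U)
r(6, -3)*w(-3) = -2*(9 - 12*(-3)) = -2*(9 + 36) = -2*45 = -90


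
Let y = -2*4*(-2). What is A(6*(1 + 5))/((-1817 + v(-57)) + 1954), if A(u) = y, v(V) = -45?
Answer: 4/23 ≈ 0.17391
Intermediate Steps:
y = 16 (y = -8*(-2) = 16)
A(u) = 16
A(6*(1 + 5))/((-1817 + v(-57)) + 1954) = 16/((-1817 - 45) + 1954) = 16/(-1862 + 1954) = 16/92 = 16*(1/92) = 4/23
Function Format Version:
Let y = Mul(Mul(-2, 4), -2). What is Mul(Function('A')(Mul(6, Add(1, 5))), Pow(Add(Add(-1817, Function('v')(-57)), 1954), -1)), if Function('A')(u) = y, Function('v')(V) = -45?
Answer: Rational(4, 23) ≈ 0.17391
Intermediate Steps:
y = 16 (y = Mul(-8, -2) = 16)
Function('A')(u) = 16
Mul(Function('A')(Mul(6, Add(1, 5))), Pow(Add(Add(-1817, Function('v')(-57)), 1954), -1)) = Mul(16, Pow(Add(Add(-1817, -45), 1954), -1)) = Mul(16, Pow(Add(-1862, 1954), -1)) = Mul(16, Pow(92, -1)) = Mul(16, Rational(1, 92)) = Rational(4, 23)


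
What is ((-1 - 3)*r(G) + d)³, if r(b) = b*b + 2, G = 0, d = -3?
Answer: -1331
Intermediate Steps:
r(b) = 2 + b² (r(b) = b² + 2 = 2 + b²)
((-1 - 3)*r(G) + d)³ = ((-1 - 3)*(2 + 0²) - 3)³ = (-4*(2 + 0) - 3)³ = (-4*2 - 3)³ = (-8 - 3)³ = (-11)³ = -1331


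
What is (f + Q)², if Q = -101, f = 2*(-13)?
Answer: 16129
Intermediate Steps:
f = -26
(f + Q)² = (-26 - 101)² = (-127)² = 16129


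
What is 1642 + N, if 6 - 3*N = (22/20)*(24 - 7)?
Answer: 49133/30 ≈ 1637.8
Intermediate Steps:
N = -127/30 (N = 2 - 22/20*(24 - 7)/3 = 2 - 22*(1/20)*17/3 = 2 - 11*17/30 = 2 - ⅓*187/10 = 2 - 187/30 = -127/30 ≈ -4.2333)
1642 + N = 1642 - 127/30 = 49133/30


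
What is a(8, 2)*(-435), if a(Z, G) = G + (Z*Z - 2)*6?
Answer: -162690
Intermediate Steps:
a(Z, G) = -12 + G + 6*Z**2 (a(Z, G) = G + (Z**2 - 2)*6 = G + (-2 + Z**2)*6 = G + (-12 + 6*Z**2) = -12 + G + 6*Z**2)
a(8, 2)*(-435) = (-12 + 2 + 6*8**2)*(-435) = (-12 + 2 + 6*64)*(-435) = (-12 + 2 + 384)*(-435) = 374*(-435) = -162690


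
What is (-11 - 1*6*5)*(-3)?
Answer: 123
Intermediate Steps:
(-11 - 1*6*5)*(-3) = (-11 - 6*5)*(-3) = (-11 - 30)*(-3) = -41*(-3) = 123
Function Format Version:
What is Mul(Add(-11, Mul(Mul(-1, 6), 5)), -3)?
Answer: 123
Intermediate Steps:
Mul(Add(-11, Mul(Mul(-1, 6), 5)), -3) = Mul(Add(-11, Mul(-6, 5)), -3) = Mul(Add(-11, -30), -3) = Mul(-41, -3) = 123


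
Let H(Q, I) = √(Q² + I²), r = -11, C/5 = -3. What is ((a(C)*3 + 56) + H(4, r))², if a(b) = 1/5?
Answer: 83514/25 + 566*√137/5 ≈ 4665.5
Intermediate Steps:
C = -15 (C = 5*(-3) = -15)
a(b) = ⅕
H(Q, I) = √(I² + Q²)
((a(C)*3 + 56) + H(4, r))² = (((⅕)*3 + 56) + √((-11)² + 4²))² = ((⅗ + 56) + √(121 + 16))² = (283/5 + √137)²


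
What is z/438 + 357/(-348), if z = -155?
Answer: -35051/25404 ≈ -1.3797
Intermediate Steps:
z/438 + 357/(-348) = -155/438 + 357/(-348) = -155*1/438 + 357*(-1/348) = -155/438 - 119/116 = -35051/25404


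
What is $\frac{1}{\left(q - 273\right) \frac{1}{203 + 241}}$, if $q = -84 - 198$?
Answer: $- \frac{4}{5} \approx -0.8$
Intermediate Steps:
$q = -282$
$\frac{1}{\left(q - 273\right) \frac{1}{203 + 241}} = \frac{1}{\left(-282 - 273\right) \frac{1}{203 + 241}} = \frac{1}{\left(-555\right) \frac{1}{444}} = \frac{1}{- \frac{5}{4}} = - \frac{4}{5}$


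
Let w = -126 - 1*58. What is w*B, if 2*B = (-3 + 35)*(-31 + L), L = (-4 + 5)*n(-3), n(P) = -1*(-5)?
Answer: 76544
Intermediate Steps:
n(P) = 5
w = -184 (w = -126 - 58 = -184)
L = 5 (L = (-4 + 5)*5 = 1*5 = 5)
B = -416 (B = ((-3 + 35)*(-31 + 5))/2 = (32*(-26))/2 = (½)*(-832) = -416)
w*B = -184*(-416) = 76544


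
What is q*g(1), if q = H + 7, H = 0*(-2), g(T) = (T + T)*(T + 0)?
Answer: 14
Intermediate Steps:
g(T) = 2*T**2 (g(T) = (2*T)*T = 2*T**2)
H = 0
q = 7 (q = 0 + 7 = 7)
q*g(1) = 7*(2*1**2) = 7*(2*1) = 7*2 = 14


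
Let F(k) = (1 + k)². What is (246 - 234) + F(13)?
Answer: 208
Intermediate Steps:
(246 - 234) + F(13) = (246 - 234) + (1 + 13)² = 12 + 14² = 12 + 196 = 208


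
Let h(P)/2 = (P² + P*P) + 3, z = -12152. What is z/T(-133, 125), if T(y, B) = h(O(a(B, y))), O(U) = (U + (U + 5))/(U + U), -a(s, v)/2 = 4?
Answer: -777728/505 ≈ -1540.1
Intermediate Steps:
a(s, v) = -8 (a(s, v) = -2*4 = -8)
O(U) = (5 + 2*U)/(2*U) (O(U) = (U + (5 + U))/((2*U)) = (5 + 2*U)*(1/(2*U)) = (5 + 2*U)/(2*U))
h(P) = 6 + 4*P² (h(P) = 2*((P² + P*P) + 3) = 2*((P² + P²) + 3) = 2*(2*P² + 3) = 2*(3 + 2*P²) = 6 + 4*P²)
T(y, B) = 505/64 (T(y, B) = 6 + 4*((5/2 - 8)/(-8))² = 6 + 4*(-⅛*(-11/2))² = 6 + 4*(11/16)² = 6 + 4*(121/256) = 6 + 121/64 = 505/64)
z/T(-133, 125) = -12152/505/64 = -12152*64/505 = -777728/505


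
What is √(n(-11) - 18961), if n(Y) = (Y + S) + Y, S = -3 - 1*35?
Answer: I*√19021 ≈ 137.92*I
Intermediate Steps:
S = -38 (S = -3 - 35 = -38)
n(Y) = -38 + 2*Y (n(Y) = (Y - 38) + Y = (-38 + Y) + Y = -38 + 2*Y)
√(n(-11) - 18961) = √((-38 + 2*(-11)) - 18961) = √((-38 - 22) - 18961) = √(-60 - 18961) = √(-19021) = I*√19021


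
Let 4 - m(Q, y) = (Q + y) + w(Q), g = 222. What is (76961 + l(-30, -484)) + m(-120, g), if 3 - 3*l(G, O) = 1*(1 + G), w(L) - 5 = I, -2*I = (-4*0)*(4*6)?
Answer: 230606/3 ≈ 76869.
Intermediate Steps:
I = 0 (I = -(-4*0)*4*6/2 = -0*24 = -½*0 = 0)
w(L) = 5 (w(L) = 5 + 0 = 5)
l(G, O) = ⅔ - G/3 (l(G, O) = 1 - (1 + G)/3 = 1 + (-⅓ - G/3) = ⅔ - G/3)
m(Q, y) = -1 - Q - y (m(Q, y) = 4 - ((Q + y) + 5) = 4 - (5 + Q + y) = 4 + (-5 - Q - y) = -1 - Q - y)
(76961 + l(-30, -484)) + m(-120, g) = (76961 + (⅔ - ⅓*(-30))) + (-1 - 1*(-120) - 1*222) = (76961 + (⅔ + 10)) + (-1 + 120 - 222) = (76961 + 32/3) - 103 = 230915/3 - 103 = 230606/3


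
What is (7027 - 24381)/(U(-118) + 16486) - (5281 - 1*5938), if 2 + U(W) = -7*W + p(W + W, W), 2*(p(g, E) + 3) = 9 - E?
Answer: 22790129/34741 ≈ 656.00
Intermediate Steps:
p(g, E) = 3/2 - E/2 (p(g, E) = -3 + (9 - E)/2 = -3 + (9/2 - E/2) = 3/2 - E/2)
U(W) = -1/2 - 15*W/2 (U(W) = -2 + (-7*W + (3/2 - W/2)) = -2 + (3/2 - 15*W/2) = -1/2 - 15*W/2)
(7027 - 24381)/(U(-118) + 16486) - (5281 - 1*5938) = (7027 - 24381)/((-1/2 - 15/2*(-118)) + 16486) - (5281 - 1*5938) = -17354/((-1/2 + 885) + 16486) - (5281 - 5938) = -17354/(1769/2 + 16486) - 1*(-657) = -17354/34741/2 + 657 = -17354*2/34741 + 657 = -34708/34741 + 657 = 22790129/34741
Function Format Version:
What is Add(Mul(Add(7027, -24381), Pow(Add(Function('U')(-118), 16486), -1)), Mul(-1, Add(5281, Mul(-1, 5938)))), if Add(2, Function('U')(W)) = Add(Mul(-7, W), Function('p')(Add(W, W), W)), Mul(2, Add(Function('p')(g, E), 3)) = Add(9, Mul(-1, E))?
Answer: Rational(22790129, 34741) ≈ 656.00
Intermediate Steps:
Function('p')(g, E) = Add(Rational(3, 2), Mul(Rational(-1, 2), E)) (Function('p')(g, E) = Add(-3, Mul(Rational(1, 2), Add(9, Mul(-1, E)))) = Add(-3, Add(Rational(9, 2), Mul(Rational(-1, 2), E))) = Add(Rational(3, 2), Mul(Rational(-1, 2), E)))
Function('U')(W) = Add(Rational(-1, 2), Mul(Rational(-15, 2), W)) (Function('U')(W) = Add(-2, Add(Mul(-7, W), Add(Rational(3, 2), Mul(Rational(-1, 2), W)))) = Add(-2, Add(Rational(3, 2), Mul(Rational(-15, 2), W))) = Add(Rational(-1, 2), Mul(Rational(-15, 2), W)))
Add(Mul(Add(7027, -24381), Pow(Add(Function('U')(-118), 16486), -1)), Mul(-1, Add(5281, Mul(-1, 5938)))) = Add(Mul(Add(7027, -24381), Pow(Add(Add(Rational(-1, 2), Mul(Rational(-15, 2), -118)), 16486), -1)), Mul(-1, Add(5281, Mul(-1, 5938)))) = Add(Mul(-17354, Pow(Add(Add(Rational(-1, 2), 885), 16486), -1)), Mul(-1, Add(5281, -5938))) = Add(Mul(-17354, Pow(Add(Rational(1769, 2), 16486), -1)), Mul(-1, -657)) = Add(Mul(-17354, Pow(Rational(34741, 2), -1)), 657) = Add(Mul(-17354, Rational(2, 34741)), 657) = Add(Rational(-34708, 34741), 657) = Rational(22790129, 34741)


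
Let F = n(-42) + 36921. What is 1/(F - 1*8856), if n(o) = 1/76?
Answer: 76/2132941 ≈ 3.5632e-5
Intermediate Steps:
n(o) = 1/76
F = 2805997/76 (F = 1/76 + 36921 = 2805997/76 ≈ 36921.)
1/(F - 1*8856) = 1/(2805997/76 - 1*8856) = 1/(2805997/76 - 8856) = 1/(2132941/76) = 76/2132941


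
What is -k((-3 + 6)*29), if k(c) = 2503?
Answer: -2503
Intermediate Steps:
-k((-3 + 6)*29) = -1*2503 = -2503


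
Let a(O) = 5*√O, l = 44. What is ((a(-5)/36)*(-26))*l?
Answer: -1430*I*√5/9 ≈ -355.29*I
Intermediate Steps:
((a(-5)/36)*(-26))*l = (((5*√(-5))/36)*(-26))*44 = (((5*(I*√5))*(1/36))*(-26))*44 = (((5*I*√5)*(1/36))*(-26))*44 = ((5*I*√5/36)*(-26))*44 = -65*I*√5/18*44 = -1430*I*√5/9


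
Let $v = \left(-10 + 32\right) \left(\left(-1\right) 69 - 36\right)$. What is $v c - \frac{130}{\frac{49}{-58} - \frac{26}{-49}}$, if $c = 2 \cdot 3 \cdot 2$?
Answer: $- \frac{24384500}{893} \approx -27306.0$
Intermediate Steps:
$v = -2310$ ($v = 22 \left(-69 - 36\right) = 22 \left(-105\right) = -2310$)
$c = 12$ ($c = 6 \cdot 2 = 12$)
$v c - \frac{130}{\frac{49}{-58} - \frac{26}{-49}} = \left(-2310\right) 12 - \frac{130}{\frac{49}{-58} - \frac{26}{-49}} = -27720 - \frac{130}{49 \left(- \frac{1}{58}\right) - - \frac{26}{49}} = -27720 - \frac{130}{- \frac{49}{58} + \frac{26}{49}} = -27720 - \frac{130}{- \frac{893}{2842}} = -27720 - - \frac{369460}{893} = -27720 + \frac{369460}{893} = - \frac{24384500}{893}$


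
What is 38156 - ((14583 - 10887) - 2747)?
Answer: 37207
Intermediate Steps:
38156 - ((14583 - 10887) - 2747) = 38156 - (3696 - 2747) = 38156 - 1*949 = 38156 - 949 = 37207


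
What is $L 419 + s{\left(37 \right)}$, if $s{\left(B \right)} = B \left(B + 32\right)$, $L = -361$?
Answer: $-148706$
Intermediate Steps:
$s{\left(B \right)} = B \left(32 + B\right)$
$L 419 + s{\left(37 \right)} = \left(-361\right) 419 + 37 \left(32 + 37\right) = -151259 + 37 \cdot 69 = -151259 + 2553 = -148706$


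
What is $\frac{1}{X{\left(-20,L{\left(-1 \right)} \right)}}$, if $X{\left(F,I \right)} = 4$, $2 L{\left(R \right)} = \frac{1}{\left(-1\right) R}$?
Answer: $\frac{1}{4} \approx 0.25$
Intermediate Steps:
$L{\left(R \right)} = - \frac{1}{2 R}$ ($L{\left(R \right)} = \frac{1}{2 \left(- R\right)} = \frac{\left(-1\right) \frac{1}{R}}{2} = - \frac{1}{2 R}$)
$\frac{1}{X{\left(-20,L{\left(-1 \right)} \right)}} = \frac{1}{4}$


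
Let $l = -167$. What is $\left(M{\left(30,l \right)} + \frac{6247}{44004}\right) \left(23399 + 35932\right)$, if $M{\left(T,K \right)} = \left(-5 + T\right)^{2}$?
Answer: $\frac{544040489419}{14668} \approx 3.709 \cdot 10^{7}$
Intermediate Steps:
$\left(M{\left(30,l \right)} + \frac{6247}{44004}\right) \left(23399 + 35932\right) = \left(\left(-5 + 30\right)^{2} + \frac{6247}{44004}\right) \left(23399 + 35932\right) = \left(25^{2} + 6247 \cdot \frac{1}{44004}\right) 59331 = \left(625 + \frac{6247}{44004}\right) 59331 = \frac{27508747}{44004} \cdot 59331 = \frac{544040489419}{14668}$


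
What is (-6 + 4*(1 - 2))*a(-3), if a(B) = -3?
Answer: 30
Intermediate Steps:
(-6 + 4*(1 - 2))*a(-3) = (-6 + 4*(1 - 2))*(-3) = (-6 + 4*(-1))*(-3) = (-6 - 4)*(-3) = -10*(-3) = 30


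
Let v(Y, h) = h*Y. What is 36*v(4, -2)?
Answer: -288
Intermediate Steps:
v(Y, h) = Y*h
36*v(4, -2) = 36*(4*(-2)) = 36*(-8) = -288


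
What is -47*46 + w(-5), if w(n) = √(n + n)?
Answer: -2162 + I*√10 ≈ -2162.0 + 3.1623*I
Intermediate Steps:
w(n) = √2*√n (w(n) = √(2*n) = √2*√n)
-47*46 + w(-5) = -47*46 + √2*√(-5) = -2162 + √2*(I*√5) = -2162 + I*√10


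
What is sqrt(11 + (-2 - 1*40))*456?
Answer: 456*I*sqrt(31) ≈ 2538.9*I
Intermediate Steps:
sqrt(11 + (-2 - 1*40))*456 = sqrt(11 + (-2 - 40))*456 = sqrt(11 - 42)*456 = sqrt(-31)*456 = (I*sqrt(31))*456 = 456*I*sqrt(31)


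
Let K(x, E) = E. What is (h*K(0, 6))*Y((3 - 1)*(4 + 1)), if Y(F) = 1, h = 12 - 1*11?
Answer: 6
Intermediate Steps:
h = 1 (h = 12 - 11 = 1)
(h*K(0, 6))*Y((3 - 1)*(4 + 1)) = (1*6)*1 = 6*1 = 6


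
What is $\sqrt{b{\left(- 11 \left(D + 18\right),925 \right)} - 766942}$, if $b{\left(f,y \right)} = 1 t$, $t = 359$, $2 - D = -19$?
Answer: $i \sqrt{766583} \approx 875.55 i$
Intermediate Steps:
$D = 21$ ($D = 2 - -19 = 2 + 19 = 21$)
$b{\left(f,y \right)} = 359$ ($b{\left(f,y \right)} = 1 \cdot 359 = 359$)
$\sqrt{b{\left(- 11 \left(D + 18\right),925 \right)} - 766942} = \sqrt{359 - 766942} = \sqrt{-766583} = i \sqrt{766583}$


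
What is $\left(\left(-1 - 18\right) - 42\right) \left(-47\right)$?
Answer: $2867$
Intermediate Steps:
$\left(\left(-1 - 18\right) - 42\right) \left(-47\right) = \left(-19 - 42\right) \left(-47\right) = \left(-61\right) \left(-47\right) = 2867$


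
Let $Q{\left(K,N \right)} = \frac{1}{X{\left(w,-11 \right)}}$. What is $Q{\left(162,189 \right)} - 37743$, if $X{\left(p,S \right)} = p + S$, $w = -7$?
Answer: $- \frac{679375}{18} \approx -37743.0$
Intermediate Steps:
$X{\left(p,S \right)} = S + p$
$Q{\left(K,N \right)} = - \frac{1}{18}$ ($Q{\left(K,N \right)} = \frac{1}{-11 - 7} = \frac{1}{-18} = - \frac{1}{18}$)
$Q{\left(162,189 \right)} - 37743 = - \frac{1}{18} - 37743 = - \frac{679375}{18}$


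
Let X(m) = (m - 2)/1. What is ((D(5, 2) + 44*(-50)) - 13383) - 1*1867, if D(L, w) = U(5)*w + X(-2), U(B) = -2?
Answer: -17458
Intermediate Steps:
X(m) = -2 + m (X(m) = (-2 + m)*1 = -2 + m)
D(L, w) = -4 - 2*w (D(L, w) = -2*w + (-2 - 2) = -2*w - 4 = -4 - 2*w)
((D(5, 2) + 44*(-50)) - 13383) - 1*1867 = (((-4 - 2*2) + 44*(-50)) - 13383) - 1*1867 = (((-4 - 4) - 2200) - 13383) - 1867 = ((-8 - 2200) - 13383) - 1867 = (-2208 - 13383) - 1867 = -15591 - 1867 = -17458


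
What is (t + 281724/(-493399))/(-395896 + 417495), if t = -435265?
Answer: -214759597459/10656925001 ≈ -20.152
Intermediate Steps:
(t + 281724/(-493399))/(-395896 + 417495) = (-435265 + 281724/(-493399))/(-395896 + 417495) = (-435265 + 281724*(-1/493399))/21599 = (-435265 - 281724/493399)*(1/21599) = -214759597459/493399*1/21599 = -214759597459/10656925001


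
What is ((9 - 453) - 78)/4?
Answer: -261/2 ≈ -130.50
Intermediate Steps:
((9 - 453) - 78)/4 = (-444 - 78)*(1/4) = -522*1/4 = -261/2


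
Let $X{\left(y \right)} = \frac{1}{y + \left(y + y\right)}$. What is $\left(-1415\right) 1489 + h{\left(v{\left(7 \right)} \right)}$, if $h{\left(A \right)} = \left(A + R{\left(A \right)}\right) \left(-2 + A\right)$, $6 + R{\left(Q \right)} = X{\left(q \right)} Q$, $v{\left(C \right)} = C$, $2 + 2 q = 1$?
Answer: $- \frac{6320860}{3} \approx -2.107 \cdot 10^{6}$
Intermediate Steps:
$q = - \frac{1}{2}$ ($q = -1 + \frac{1}{2} \cdot 1 = -1 + \frac{1}{2} = - \frac{1}{2} \approx -0.5$)
$X{\left(y \right)} = \frac{1}{3 y}$ ($X{\left(y \right)} = \frac{1}{y + 2 y} = \frac{1}{3 y}$)
$R{\left(Q \right)} = -6 - \frac{2 Q}{3}$ ($R{\left(Q \right)} = -6 + \frac{1}{3 \left(- \frac{1}{2}\right)} Q = -6 + \frac{1}{3} \left(-2\right) Q = -6 - \frac{2 Q}{3}$)
$h{\left(A \right)} = \left(-6 + \frac{A}{3}\right) \left(-2 + A\right)$ ($h{\left(A \right)} = \left(A - \left(6 + \frac{2 A}{3}\right)\right) \left(-2 + A\right) = \left(-6 + \frac{A}{3}\right) \left(-2 + A\right)$)
$\left(-1415\right) 1489 + h{\left(v{\left(7 \right)} \right)} = \left(-1415\right) 1489 + \left(12 - \frac{140}{3} + \frac{7^{2}}{3}\right) = -2106935 + \left(12 - \frac{140}{3} + \frac{1}{3} \cdot 49\right) = -2106935 + \left(12 - \frac{140}{3} + \frac{49}{3}\right) = -2106935 - \frac{55}{3} = - \frac{6320860}{3}$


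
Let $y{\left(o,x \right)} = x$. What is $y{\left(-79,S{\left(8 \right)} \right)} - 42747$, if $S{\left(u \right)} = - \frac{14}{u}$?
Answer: $- \frac{170995}{4} \approx -42749.0$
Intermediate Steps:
$y{\left(-79,S{\left(8 \right)} \right)} - 42747 = - \frac{14}{8} - 42747 = \left(-14\right) \frac{1}{8} - 42747 = - \frac{7}{4} - 42747 = - \frac{170995}{4}$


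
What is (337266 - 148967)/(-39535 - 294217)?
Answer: -188299/333752 ≈ -0.56419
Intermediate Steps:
(337266 - 148967)/(-39535 - 294217) = 188299/(-333752) = 188299*(-1/333752) = -188299/333752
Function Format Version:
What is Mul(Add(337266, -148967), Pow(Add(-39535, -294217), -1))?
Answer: Rational(-188299, 333752) ≈ -0.56419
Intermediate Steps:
Mul(Add(337266, -148967), Pow(Add(-39535, -294217), -1)) = Mul(188299, Pow(-333752, -1)) = Mul(188299, Rational(-1, 333752)) = Rational(-188299, 333752)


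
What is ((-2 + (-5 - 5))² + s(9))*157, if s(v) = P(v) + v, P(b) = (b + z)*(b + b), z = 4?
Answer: 60759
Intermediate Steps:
P(b) = 2*b*(4 + b) (P(b) = (b + 4)*(b + b) = (4 + b)*(2*b) = 2*b*(4 + b))
s(v) = v + 2*v*(4 + v) (s(v) = 2*v*(4 + v) + v = v + 2*v*(4 + v))
((-2 + (-5 - 5))² + s(9))*157 = ((-2 + (-5 - 5))² + 9*(9 + 2*9))*157 = ((-2 - 10)² + 9*(9 + 18))*157 = ((-12)² + 9*27)*157 = (144 + 243)*157 = 387*157 = 60759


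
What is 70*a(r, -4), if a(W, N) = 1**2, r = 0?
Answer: 70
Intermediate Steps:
a(W, N) = 1
70*a(r, -4) = 70*1 = 70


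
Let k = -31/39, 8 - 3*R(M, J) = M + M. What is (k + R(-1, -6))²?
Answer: 1089/169 ≈ 6.4438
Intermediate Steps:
R(M, J) = 8/3 - 2*M/3 (R(M, J) = 8/3 - (M + M)/3 = 8/3 - 2*M/3)
k = -31/39 (k = -31*1/39 = -31/39 ≈ -0.79487)
(k + R(-1, -6))² = (-31/39 + (8/3 - ⅔*(-1)))² = (-31/39 + (8/3 + ⅔))² = (-31/39 + 10/3)² = (33/13)² = 1089/169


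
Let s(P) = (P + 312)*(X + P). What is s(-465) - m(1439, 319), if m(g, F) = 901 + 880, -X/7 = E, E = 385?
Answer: 481699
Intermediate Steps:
X = -2695 (X = -7*385 = -2695)
s(P) = (-2695 + P)*(312 + P) (s(P) = (P + 312)*(-2695 + P) = (312 + P)*(-2695 + P) = (-2695 + P)*(312 + P))
m(g, F) = 1781
s(-465) - m(1439, 319) = (-840840 + (-465)² - 2383*(-465)) - 1*1781 = (-840840 + 216225 + 1108095) - 1781 = 483480 - 1781 = 481699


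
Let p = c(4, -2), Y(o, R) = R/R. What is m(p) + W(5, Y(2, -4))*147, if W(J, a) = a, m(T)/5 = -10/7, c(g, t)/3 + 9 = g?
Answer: 979/7 ≈ 139.86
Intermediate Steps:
Y(o, R) = 1
c(g, t) = -27 + 3*g
p = -15 (p = -27 + 3*4 = -27 + 12 = -15)
m(T) = -50/7 (m(T) = 5*(-10/7) = -50/7)
m(p) + W(5, Y(2, -4))*147 = -50/7 + 1*147 = -50/7 + 147 = 979/7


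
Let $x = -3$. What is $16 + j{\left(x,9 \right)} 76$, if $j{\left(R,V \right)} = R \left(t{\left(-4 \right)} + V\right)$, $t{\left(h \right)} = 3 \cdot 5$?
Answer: $-5456$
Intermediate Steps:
$t{\left(h \right)} = 15$
$j{\left(R,V \right)} = R \left(15 + V\right)$
$16 + j{\left(x,9 \right)} 76 = 16 + - 3 \left(15 + 9\right) 76 = 16 + \left(-3\right) 24 \cdot 76 = 16 - 5472 = -5456$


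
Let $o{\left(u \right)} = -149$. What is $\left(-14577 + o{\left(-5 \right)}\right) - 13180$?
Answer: $-27906$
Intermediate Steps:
$\left(-14577 + o{\left(-5 \right)}\right) - 13180 = \left(-14577 - 149\right) - 13180 = -14726 - 13180 = -27906$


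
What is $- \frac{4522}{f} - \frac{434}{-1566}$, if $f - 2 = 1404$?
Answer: $- \frac{85148}{28971} \approx -2.9391$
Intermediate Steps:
$f = 1406$ ($f = 2 + 1404 = 1406$)
$- \frac{4522}{f} - \frac{434}{-1566} = - \frac{4522}{1406} - \frac{434}{-1566} = \left(-4522\right) \frac{1}{1406} - - \frac{217}{783} = - \frac{119}{37} + \frac{217}{783} = - \frac{85148}{28971}$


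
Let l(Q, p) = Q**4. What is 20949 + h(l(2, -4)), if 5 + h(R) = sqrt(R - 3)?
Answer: 20944 + sqrt(13) ≈ 20948.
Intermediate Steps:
h(R) = -5 + sqrt(-3 + R) (h(R) = -5 + sqrt(R - 3) = -5 + sqrt(-3 + R))
20949 + h(l(2, -4)) = 20949 + (-5 + sqrt(-3 + 2**4)) = 20949 + (-5 + sqrt(-3 + 16)) = 20949 + (-5 + sqrt(13)) = 20944 + sqrt(13)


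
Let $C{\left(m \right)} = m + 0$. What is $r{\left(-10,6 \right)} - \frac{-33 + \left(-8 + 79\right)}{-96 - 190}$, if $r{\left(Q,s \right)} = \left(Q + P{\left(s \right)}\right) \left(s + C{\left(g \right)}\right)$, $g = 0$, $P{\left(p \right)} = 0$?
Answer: $- \frac{8561}{143} \approx -59.867$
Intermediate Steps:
$C{\left(m \right)} = m$
$r{\left(Q,s \right)} = Q s$ ($r{\left(Q,s \right)} = \left(Q + 0\right) \left(s + 0\right) = Q s$)
$r{\left(-10,6 \right)} - \frac{-33 + \left(-8 + 79\right)}{-96 - 190} = \left(-10\right) 6 - \frac{-33 + \left(-8 + 79\right)}{-96 - 190} = -60 - \frac{-33 + 71}{-286} = -60 - 38 \left(- \frac{1}{286}\right) = -60 - - \frac{19}{143} = -60 + \frac{19}{143} = - \frac{8561}{143}$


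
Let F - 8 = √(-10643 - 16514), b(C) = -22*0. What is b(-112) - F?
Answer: -8 - I*√27157 ≈ -8.0 - 164.79*I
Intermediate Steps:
b(C) = 0
F = 8 + I*√27157 (F = 8 + √(-10643 - 16514) = 8 + √(-27157) = 8 + I*√27157 ≈ 8.0 + 164.79*I)
b(-112) - F = 0 - (8 + I*√27157) = 0 + (-8 - I*√27157) = -8 - I*√27157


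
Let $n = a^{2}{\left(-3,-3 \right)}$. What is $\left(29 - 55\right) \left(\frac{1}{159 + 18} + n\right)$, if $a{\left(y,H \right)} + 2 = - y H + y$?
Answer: $- \frac{902018}{177} \approx -5096.1$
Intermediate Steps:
$a{\left(y,H \right)} = -2 + y - H y$ ($a{\left(y,H \right)} = -2 + \left(- y H + y\right) = -2 - \left(- y + H y\right) = -2 + y - H y$)
$n = 196$ ($n = \left(-2 - 3 - \left(-3\right) \left(-3\right)\right)^{2} = \left(-2 - 3 - 9\right)^{2} = \left(-14\right)^{2} = 196$)
$\left(29 - 55\right) \left(\frac{1}{159 + 18} + n\right) = \left(29 - 55\right) \left(\frac{1}{159 + 18} + 196\right) = \left(29 - 55\right) \left(\frac{1}{177} + 196\right) = - 26 \left(\frac{1}{177} + 196\right) = \left(-26\right) \frac{34693}{177} = - \frac{902018}{177}$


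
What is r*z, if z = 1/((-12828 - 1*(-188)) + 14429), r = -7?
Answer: -7/1789 ≈ -0.0039128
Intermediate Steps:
z = 1/1789 (z = 1/((-12828 + 188) + 14429) = 1/(-12640 + 14429) = 1/1789 ≈ 0.00055897)
r*z = -7*1/1789 = -7/1789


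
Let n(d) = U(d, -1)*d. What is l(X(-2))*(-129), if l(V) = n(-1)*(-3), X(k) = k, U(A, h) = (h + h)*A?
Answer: -774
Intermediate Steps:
U(A, h) = 2*A*h (U(A, h) = (2*h)*A = 2*A*h)
n(d) = -2*d**2 (n(d) = (2*d*(-1))*d = (-2*d)*d = -2*d**2)
l(V) = 6 (l(V) = -2*(-1)**2*(-3) = -2*1*(-3) = -2*(-3) = 6)
l(X(-2))*(-129) = 6*(-129) = -774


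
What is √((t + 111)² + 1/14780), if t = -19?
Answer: 3*√51359646455/7390 ≈ 92.000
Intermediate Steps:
√((t + 111)² + 1/14780) = √((-19 + 111)² + 1/14780) = √(92² + 1/14780) = √(8464 + 1/14780) = √(125097921/14780) = 3*√51359646455/7390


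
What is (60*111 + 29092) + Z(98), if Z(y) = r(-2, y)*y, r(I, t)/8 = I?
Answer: 34184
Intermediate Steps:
r(I, t) = 8*I
Z(y) = -16*y (Z(y) = (8*(-2))*y = -16*y)
(60*111 + 29092) + Z(98) = (60*111 + 29092) - 16*98 = (6660 + 29092) - 1568 = 35752 - 1568 = 34184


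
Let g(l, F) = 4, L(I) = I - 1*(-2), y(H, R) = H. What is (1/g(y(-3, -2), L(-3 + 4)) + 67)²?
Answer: 72361/16 ≈ 4522.6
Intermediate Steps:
L(I) = 2 + I (L(I) = I + 2 = 2 + I)
(1/g(y(-3, -2), L(-3 + 4)) + 67)² = (1/4 + 67)² = (¼ + 67)² = (269/4)² = 72361/16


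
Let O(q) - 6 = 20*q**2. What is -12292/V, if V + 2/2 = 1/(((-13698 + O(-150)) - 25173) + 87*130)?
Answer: 1298173485/105611 ≈ 12292.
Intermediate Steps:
O(q) = 6 + 20*q**2
V = -422444/422445 (V = -1 + 1/(((-13698 + (6 + 20*(-150)**2)) - 25173) + 87*130) = -1 + 1/(((-13698 + (6 + 20*22500)) - 25173) + 11310) = -1 + 1/(((-13698 + (6 + 450000)) - 25173) + 11310) = -1 + 1/(((-13698 + 450006) - 25173) + 11310) = -1 + 1/((436308 - 25173) + 11310) = -1 + 1/(411135 + 11310) = -1 + 1/422445 = -422444/422445 ≈ -1.0000)
-12292/V = -12292/(-422444/422445) = -12292*(-422445/422444) = 1298173485/105611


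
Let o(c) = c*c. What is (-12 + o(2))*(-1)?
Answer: 8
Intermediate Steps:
o(c) = c²
(-12 + o(2))*(-1) = (-12 + 2²)*(-1) = (-12 + 4)*(-1) = -8*(-1) = 8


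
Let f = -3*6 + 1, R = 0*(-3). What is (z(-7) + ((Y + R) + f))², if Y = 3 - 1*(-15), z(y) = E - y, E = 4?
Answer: 144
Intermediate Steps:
z(y) = 4 - y
R = 0
f = -17 (f = -18 + 1 = -17)
Y = 18 (Y = 3 + 15 = 18)
(z(-7) + ((Y + R) + f))² = ((4 - 1*(-7)) + ((18 + 0) - 17))² = ((4 + 7) + (18 - 17))² = (11 + 1)² = 12² = 144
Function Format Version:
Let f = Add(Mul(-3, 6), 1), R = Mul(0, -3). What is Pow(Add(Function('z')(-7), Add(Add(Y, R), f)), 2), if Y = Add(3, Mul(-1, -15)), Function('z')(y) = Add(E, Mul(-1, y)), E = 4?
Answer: 144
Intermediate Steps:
Function('z')(y) = Add(4, Mul(-1, y))
R = 0
f = -17 (f = Add(-18, 1) = -17)
Y = 18 (Y = Add(3, 15) = 18)
Pow(Add(Function('z')(-7), Add(Add(Y, R), f)), 2) = Pow(Add(Add(4, Mul(-1, -7)), Add(Add(18, 0), -17)), 2) = Pow(Add(Add(4, 7), Add(18, -17)), 2) = Pow(Add(11, 1), 2) = Pow(12, 2) = 144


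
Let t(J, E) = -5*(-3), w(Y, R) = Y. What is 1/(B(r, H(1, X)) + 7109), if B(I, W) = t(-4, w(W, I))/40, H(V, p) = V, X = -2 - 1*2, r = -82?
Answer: 8/56875 ≈ 0.00014066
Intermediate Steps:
X = -4 (X = -2 - 2 = -4)
t(J, E) = 15
B(I, W) = 3/8 (B(I, W) = 15/40 = 15*(1/40) = 3/8)
1/(B(r, H(1, X)) + 7109) = 1/(3/8 + 7109) = 1/(56875/8) = 8/56875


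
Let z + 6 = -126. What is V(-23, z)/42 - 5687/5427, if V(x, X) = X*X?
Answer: 15720199/37989 ≈ 413.81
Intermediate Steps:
z = -132 (z = -6 - 126 = -132)
V(x, X) = X**2
V(-23, z)/42 - 5687/5427 = (-132)**2/42 - 5687/5427 = 17424*(1/42) - 5687*1/5427 = 2904/7 - 5687/5427 = 15720199/37989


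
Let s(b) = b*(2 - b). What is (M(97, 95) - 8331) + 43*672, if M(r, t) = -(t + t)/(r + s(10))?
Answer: 349415/17 ≈ 20554.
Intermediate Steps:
M(r, t) = -2*t/(-80 + r) (M(r, t) = -(t + t)/(r + 10*(2 - 1*10)) = -2*t/(r + 10*(2 - 10)) = -2*t/(r + 10*(-8)) = -2*t/(r - 80) = -2*t/(-80 + r))
(M(97, 95) - 8331) + 43*672 = (-2*95/(-80 + 97) - 8331) + 43*672 = (-2*95/17 - 8331) + 28896 = (-2*95*1/17 - 8331) + 28896 = (-190/17 - 8331) + 28896 = -141817/17 + 28896 = 349415/17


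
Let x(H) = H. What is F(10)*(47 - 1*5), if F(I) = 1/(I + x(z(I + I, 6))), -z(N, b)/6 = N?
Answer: -21/55 ≈ -0.38182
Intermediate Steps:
z(N, b) = -6*N
F(I) = -1/(11*I) (F(I) = 1/(I - 6*(I + I)) = 1/(I - 12*I) = 1/(-11*I) = -1/(11*I))
F(10)*(47 - 1*5) = (-1/11/10)*(47 - 1*5) = (-1/11*⅒)*(47 - 5) = -1/110*42 = -21/55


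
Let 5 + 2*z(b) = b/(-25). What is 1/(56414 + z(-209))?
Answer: 25/1410392 ≈ 1.7726e-5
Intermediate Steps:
z(b) = -5/2 - b/50 (z(b) = -5/2 + (b/(-25))/2 = -5/2 + (b*(-1/25))/2 = -5/2 + (-b/25)/2 = -5/2 - b/50)
1/(56414 + z(-209)) = 1/(56414 + (-5/2 - 1/50*(-209))) = 1/(56414 + (-5/2 + 209/50)) = 1/(56414 + 42/25) = 1/(1410392/25) = 25/1410392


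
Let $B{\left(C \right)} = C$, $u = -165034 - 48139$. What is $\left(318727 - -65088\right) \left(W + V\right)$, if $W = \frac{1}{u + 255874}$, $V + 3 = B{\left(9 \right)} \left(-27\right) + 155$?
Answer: $- \frac{1491424488850}{42701} \approx -3.4927 \cdot 10^{7}$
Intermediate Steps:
$u = -213173$ ($u = -165034 - 48139 = -213173$)
$V = -91$ ($V = -3 + \left(9 \left(-27\right) + 155\right) = -3 + \left(-243 + 155\right) = -3 - 88 = -91$)
$W = \frac{1}{42701}$ ($W = \frac{1}{-213173 + 255874} = \frac{1}{42701} \approx 2.3419 \cdot 10^{-5}$)
$\left(318727 - -65088\right) \left(W + V\right) = \left(318727 - -65088\right) \left(\frac{1}{42701} - 91\right) = \left(318727 + \left(65410 - 322\right)\right) \left(- \frac{3885790}{42701}\right) = \left(318727 + 65088\right) \left(- \frac{3885790}{42701}\right) = 383815 \left(- \frac{3885790}{42701}\right) = - \frac{1491424488850}{42701}$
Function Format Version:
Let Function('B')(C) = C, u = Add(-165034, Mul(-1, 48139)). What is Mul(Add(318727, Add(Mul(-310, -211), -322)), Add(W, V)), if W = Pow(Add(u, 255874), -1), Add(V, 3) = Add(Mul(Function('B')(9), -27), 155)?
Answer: Rational(-1491424488850, 42701) ≈ -3.4927e+7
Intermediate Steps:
u = -213173 (u = Add(-165034, -48139) = -213173)
V = -91 (V = Add(-3, Add(Mul(9, -27), 155)) = Add(-3, Add(-243, 155)) = Add(-3, -88) = -91)
W = Rational(1, 42701) (W = Pow(Add(-213173, 255874), -1) = Pow(42701, -1) = Rational(1, 42701) ≈ 2.3419e-5)
Mul(Add(318727, Add(Mul(-310, -211), -322)), Add(W, V)) = Mul(Add(318727, Add(Mul(-310, -211), -322)), Add(Rational(1, 42701), -91)) = Mul(Add(318727, Add(65410, -322)), Rational(-3885790, 42701)) = Mul(Add(318727, 65088), Rational(-3885790, 42701)) = Mul(383815, Rational(-3885790, 42701)) = Rational(-1491424488850, 42701)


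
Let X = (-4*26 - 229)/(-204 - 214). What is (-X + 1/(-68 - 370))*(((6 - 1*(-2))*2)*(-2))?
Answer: 1170176/45771 ≈ 25.566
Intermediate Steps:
X = 333/418 (X = (-104 - 229)/(-418) = -333*(-1/418) = 333/418 ≈ 0.79665)
(-X + 1/(-68 - 370))*(((6 - 1*(-2))*2)*(-2)) = (-1*333/418 + 1/(-68 - 370))*(((6 - 1*(-2))*2)*(-2)) = (-333/418 + 1/(-438))*(((6 + 2)*2)*(-2)) = (-333/418 - 1/438)*((8*2)*(-2)) = -585088*(-2)/45771 = -36568/45771*(-32) = 1170176/45771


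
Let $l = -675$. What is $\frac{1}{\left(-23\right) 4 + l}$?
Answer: $- \frac{1}{767} \approx -0.0013038$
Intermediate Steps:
$\frac{1}{\left(-23\right) 4 + l} = \frac{1}{\left(-23\right) 4 - 675} = \frac{1}{-92 - 675} = \frac{1}{-767} = - \frac{1}{767}$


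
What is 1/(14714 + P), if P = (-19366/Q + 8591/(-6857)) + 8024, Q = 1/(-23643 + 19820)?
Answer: 6857/507822252701 ≈ 1.3503e-8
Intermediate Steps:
Q = -1/3823 (Q = 1/(-3823) = -1/3823 ≈ -0.00026157)
P = 507721358803/6857 (P = (-19366/(-1/3823) + 8591/(-6857)) + 8024 = (-19366*(-3823) + 8591*(-1/6857)) + 8024 = (74036218 - 8591/6857) + 8024 = 507666338235/6857 + 8024 = 507721358803/6857 ≈ 7.4044e+7)
1/(14714 + P) = 1/(14714 + 507721358803/6857) = 1/(507822252701/6857) = 6857/507822252701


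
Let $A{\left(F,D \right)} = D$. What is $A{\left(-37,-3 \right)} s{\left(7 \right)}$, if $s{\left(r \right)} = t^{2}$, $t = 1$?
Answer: $-3$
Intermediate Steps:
$s{\left(r \right)} = 1$ ($s{\left(r \right)} = 1^{2} = 1$)
$A{\left(-37,-3 \right)} s{\left(7 \right)} = \left(-3\right) 1 = -3$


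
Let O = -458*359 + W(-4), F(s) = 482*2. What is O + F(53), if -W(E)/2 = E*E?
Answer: -163490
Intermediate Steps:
F(s) = 964
W(E) = -2*E² (W(E) = -2*E*E = -2*E²)
O = -164454 (O = -458*359 - 2*(-4)² = -164422 - 2*16 = -164422 - 32 = -164454)
O + F(53) = -164454 + 964 = -163490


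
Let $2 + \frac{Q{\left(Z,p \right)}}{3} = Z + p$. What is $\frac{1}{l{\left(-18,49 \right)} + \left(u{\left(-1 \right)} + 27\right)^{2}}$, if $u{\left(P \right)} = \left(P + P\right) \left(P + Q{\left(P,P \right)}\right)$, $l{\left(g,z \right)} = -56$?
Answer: $\frac{1}{2753} \approx 0.00036324$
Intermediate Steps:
$Q{\left(Z,p \right)} = -6 + 3 Z + 3 p$ ($Q{\left(Z,p \right)} = -6 + 3 \left(Z + p\right) = -6 + \left(3 Z + 3 p\right) = -6 + 3 Z + 3 p$)
$u{\left(P \right)} = 2 P \left(-6 + 7 P\right)$ ($u{\left(P \right)} = \left(P + P\right) \left(P + \left(-6 + 3 P + 3 P\right)\right) = 2 P \left(P + \left(-6 + 6 P\right)\right) = 2 P \left(-6 + 7 P\right)$)
$\frac{1}{l{\left(-18,49 \right)} + \left(u{\left(-1 \right)} + 27\right)^{2}} = \frac{1}{-56 + \left(2 \left(-1\right) \left(-6 + 7 \left(-1\right)\right) + 27\right)^{2}} = \frac{1}{-56 + \left(2 \left(-1\right) \left(-6 - 7\right) + 27\right)^{2}} = \frac{1}{-56 + \left(2 \left(-1\right) \left(-13\right) + 27\right)^{2}} = \frac{1}{-56 + \left(26 + 27\right)^{2}} = \frac{1}{-56 + 53^{2}} = \frac{1}{-56 + 2809} = \frac{1}{2753}$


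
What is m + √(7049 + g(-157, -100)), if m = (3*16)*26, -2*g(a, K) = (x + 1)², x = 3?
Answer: 1248 + √7041 ≈ 1331.9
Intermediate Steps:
g(a, K) = -8 (g(a, K) = -(3 + 1)²/2 = -½*4² = -½*16 = -8)
m = 1248 (m = 48*26 = 1248)
m + √(7049 + g(-157, -100)) = 1248 + √(7049 - 8) = 1248 + √7041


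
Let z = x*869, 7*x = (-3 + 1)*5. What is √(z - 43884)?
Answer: I*√2211146/7 ≈ 212.43*I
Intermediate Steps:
x = -10/7 (x = ((-3 + 1)*5)/7 = (-2*5)/7 = (⅐)*(-10) = -10/7 ≈ -1.4286)
z = -8690/7 (z = -10/7*869 = -8690/7 ≈ -1241.4)
√(z - 43884) = √(-8690/7 - 43884) = √(-315878/7) = I*√2211146/7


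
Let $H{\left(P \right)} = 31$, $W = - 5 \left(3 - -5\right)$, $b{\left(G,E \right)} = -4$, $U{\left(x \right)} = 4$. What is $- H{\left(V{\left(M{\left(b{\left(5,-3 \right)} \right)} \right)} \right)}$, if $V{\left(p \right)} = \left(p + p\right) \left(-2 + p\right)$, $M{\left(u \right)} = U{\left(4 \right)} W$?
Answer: $-31$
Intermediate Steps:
$W = -40$ ($W = - 5 \left(3 + 5\right) = \left(-5\right) 8 = -40$)
$M{\left(u \right)} = -160$ ($M{\left(u \right)} = 4 \left(-40\right) = -160$)
$V{\left(p \right)} = 2 p \left(-2 + p\right)$
$- H{\left(V{\left(M{\left(b{\left(5,-3 \right)} \right)} \right)} \right)} = \left(-1\right) 31 = -31$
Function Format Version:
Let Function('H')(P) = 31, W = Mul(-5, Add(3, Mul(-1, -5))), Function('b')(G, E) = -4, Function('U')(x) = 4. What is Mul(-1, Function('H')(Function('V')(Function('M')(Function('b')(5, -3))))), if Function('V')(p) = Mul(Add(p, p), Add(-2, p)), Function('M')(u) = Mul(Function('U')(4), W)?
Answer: -31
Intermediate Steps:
W = -40 (W = Mul(-5, Add(3, 5)) = Mul(-5, 8) = -40)
Function('M')(u) = -160 (Function('M')(u) = Mul(4, -40) = -160)
Function('V')(p) = Mul(2, p, Add(-2, p)) (Function('V')(p) = Mul(Mul(2, p), Add(-2, p)) = Mul(2, p, Add(-2, p)))
Mul(-1, Function('H')(Function('V')(Function('M')(Function('b')(5, -3))))) = Mul(-1, 31) = -31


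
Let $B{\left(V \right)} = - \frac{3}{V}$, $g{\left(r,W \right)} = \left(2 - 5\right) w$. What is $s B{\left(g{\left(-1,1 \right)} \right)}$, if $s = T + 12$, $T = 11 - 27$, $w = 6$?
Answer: $- \frac{2}{3} \approx -0.66667$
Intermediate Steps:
$g{\left(r,W \right)} = -18$ ($g{\left(r,W \right)} = \left(2 - 5\right) 6 = \left(-3\right) 6 = -18$)
$T = -16$ ($T = 11 - 27 = -16$)
$s = -4$ ($s = -16 + 12 = -4$)
$s B{\left(g{\left(-1,1 \right)} \right)} = - 4 \left(- \frac{3}{-18}\right) = - 4 \left(\left(-3\right) \left(- \frac{1}{18}\right)\right) = \left(-4\right) \frac{1}{6} = - \frac{2}{3}$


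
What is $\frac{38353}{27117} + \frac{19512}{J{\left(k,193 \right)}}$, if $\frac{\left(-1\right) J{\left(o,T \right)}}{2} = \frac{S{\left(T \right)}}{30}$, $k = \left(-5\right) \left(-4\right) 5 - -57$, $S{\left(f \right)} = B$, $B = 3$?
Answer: $- \frac{2645496167}{27117} \approx -97559.0$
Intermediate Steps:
$S{\left(f \right)} = 3$
$k = 157$ ($k = 20 \cdot 5 + 57 = 100 + 57 = 157$)
$J{\left(o,T \right)} = - \frac{1}{5}$ ($J{\left(o,T \right)} = - 2 \cdot \frac{3}{30} = - 2 \cdot 3 \cdot \frac{1}{30} = \left(-2\right) \frac{1}{10} = - \frac{1}{5}$)
$\frac{38353}{27117} + \frac{19512}{J{\left(k,193 \right)}} = \frac{38353}{27117} + \frac{19512}{- \frac{1}{5}} = 38353 \cdot \frac{1}{27117} + 19512 \left(-5\right) = \frac{38353}{27117} - 97560 = - \frac{2645496167}{27117}$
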